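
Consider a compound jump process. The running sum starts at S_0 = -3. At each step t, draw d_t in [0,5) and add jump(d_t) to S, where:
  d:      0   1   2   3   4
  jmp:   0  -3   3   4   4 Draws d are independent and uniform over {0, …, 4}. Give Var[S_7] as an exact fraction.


1302/25

Outcome values over d=0..4: [0, -3, 3, 4, 4]
Σy = 8, Σy² = 50, M = 5
μ = 8/5 = 8/5,  σ² = 50/5 − (8/5)² = 186/25
Independent increments: Var[S_7] = 7·σ² = 7·(186/25) = 1302/25


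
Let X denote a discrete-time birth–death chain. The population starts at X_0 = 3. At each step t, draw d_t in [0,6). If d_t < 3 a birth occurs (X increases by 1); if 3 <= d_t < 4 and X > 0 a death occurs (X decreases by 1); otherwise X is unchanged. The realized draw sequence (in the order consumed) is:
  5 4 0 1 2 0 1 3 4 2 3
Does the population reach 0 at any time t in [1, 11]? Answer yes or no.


t=0: X=3, d=5 → hold, X_1=3
t=1: X=3, d=4 → hold, X_2=3
t=2: X=3, d=0 → birth, X_3=4
t=3: X=4, d=1 → birth, X_4=5
t=4: X=5, d=2 → birth, X_5=6
t=5: X=6, d=0 → birth, X_6=7
t=6: X=7, d=1 → birth, X_7=8
t=7: X=8, d=3 → death, X_8=7
t=8: X=7, d=4 → hold, X_9=7
t=9: X=7, d=2 → birth, X_10=8
t=10: X=8, d=3 → death, X_11=7

no


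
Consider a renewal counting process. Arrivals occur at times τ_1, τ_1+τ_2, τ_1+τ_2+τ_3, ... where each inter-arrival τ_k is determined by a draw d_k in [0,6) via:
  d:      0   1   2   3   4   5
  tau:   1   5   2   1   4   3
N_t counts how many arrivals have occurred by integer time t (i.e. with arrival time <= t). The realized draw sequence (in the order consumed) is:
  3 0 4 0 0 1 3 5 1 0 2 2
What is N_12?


draw d_1=3: τ_1=1, arrival time A_1=1
draw d_2=0: τ_2=1, arrival time A_2=2
draw d_3=4: τ_3=4, arrival time A_3=6
draw d_4=0: τ_4=1, arrival time A_4=7
draw d_5=0: τ_5=1, arrival time A_5=8
draw d_6=1: τ_6=5, arrival time A_6=13
draw d_7=3: τ_7=1, arrival time A_7=14
draw d_8=5: τ_8=3, arrival time A_8=17
draw d_9=1: τ_9=5, arrival time A_9=22
draw d_10=0: τ_10=1, arrival time A_10=23
draw d_11=2: τ_11=2, arrival time A_11=25
draw d_12=2: τ_12=2, arrival time A_12=27
N_t over t=0..12: 0:0 1:1 2:2 3:2 4:2 5:2 6:3 7:4 8:5 9:5 10:5 11:5 12:5

5


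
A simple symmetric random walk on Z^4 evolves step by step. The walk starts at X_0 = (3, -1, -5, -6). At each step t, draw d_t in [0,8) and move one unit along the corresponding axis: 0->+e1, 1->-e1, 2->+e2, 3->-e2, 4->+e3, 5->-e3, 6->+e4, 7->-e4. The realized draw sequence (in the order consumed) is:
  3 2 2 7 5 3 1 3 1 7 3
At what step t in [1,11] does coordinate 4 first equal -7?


4

t=0: X=(3, -1, -5, -6), d=3 → -e2, X_1=(3, -2, -5, -6)
t=1: X=(3, -2, -5, -6), d=2 → +e2, X_2=(3, -1, -5, -6)
t=2: X=(3, -1, -5, -6), d=2 → +e2, X_3=(3, 0, -5, -6)
t=3: X=(3, 0, -5, -6), d=7 → -e4, X_4=(3, 0, -5, -7)
t=4: X=(3, 0, -5, -7), d=5 → -e3, X_5=(3, 0, -6, -7)
t=5: X=(3, 0, -6, -7), d=3 → -e2, X_6=(3, -1, -6, -7)
t=6: X=(3, -1, -6, -7), d=1 → -e1, X_7=(2, -1, -6, -7)
t=7: X=(2, -1, -6, -7), d=3 → -e2, X_8=(2, -2, -6, -7)
t=8: X=(2, -2, -6, -7), d=1 → -e1, X_9=(1, -2, -6, -7)
t=9: X=(1, -2, -6, -7), d=7 → -e4, X_10=(1, -2, -6, -8)
t=10: X=(1, -2, -6, -8), d=3 → -e2, X_11=(1, -3, -6, -8)


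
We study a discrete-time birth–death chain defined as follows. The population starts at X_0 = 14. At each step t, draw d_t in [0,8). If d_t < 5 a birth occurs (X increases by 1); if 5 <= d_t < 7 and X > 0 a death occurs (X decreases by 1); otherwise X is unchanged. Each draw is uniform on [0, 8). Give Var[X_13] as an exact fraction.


X can drop by at most 1 per step and X_0 = 14 > T = 13, so X_t >= 14 − t >= 1 > 0 for every t <= 13: the floor at 0 (the 'and X > 0' condition) never binds. Hence X_13 = X_0 + Σ_{t<13} Y_t with i.i.d. increments Y_t = y(d_t) ∈ {+1, −1, 0}.
Outcome values over d=0..7: [1, 1, 1, 1, 1, -1, -1, 0]
Σy = 3, Σy² = 7, M = 8
μ = 3/8 = 3/8,  σ² = 7/8 − (3/8)² = 47/64
Independent increments: Var[X_13] = 13·σ² = 13·(47/64) = 611/64

611/64


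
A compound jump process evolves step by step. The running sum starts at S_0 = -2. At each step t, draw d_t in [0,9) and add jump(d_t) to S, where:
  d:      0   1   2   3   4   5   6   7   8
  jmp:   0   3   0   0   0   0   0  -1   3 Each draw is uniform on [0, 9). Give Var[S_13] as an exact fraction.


1898/81

Outcome values over d=0..8: [0, 3, 0, 0, 0, 0, 0, -1, 3]
Σy = 5, Σy² = 19, M = 9
μ = 5/9 = 5/9,  σ² = 19/9 − (5/9)² = 146/81
Independent increments: Var[S_13] = 13·σ² = 13·(146/81) = 1898/81


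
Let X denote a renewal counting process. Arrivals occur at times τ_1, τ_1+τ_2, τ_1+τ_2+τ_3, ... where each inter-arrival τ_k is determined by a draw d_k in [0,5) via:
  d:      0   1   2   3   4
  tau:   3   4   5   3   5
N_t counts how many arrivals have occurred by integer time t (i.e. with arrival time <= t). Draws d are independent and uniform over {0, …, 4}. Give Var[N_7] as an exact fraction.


Inter-arrival values over d=0..4: [3, 4, 5, 3, 5]
Each d has probability 1/5, so the pmf of τ is: f(3) = 2/5, f(4) = 1/5, f(5) = 2/5
Let p_n(j) = P(N_n = j), with p_0 = [1]. Condition on τ_1: p_n(0) = P(τ > n), and for j >= 1, p_n(j) = Σ_{k<=n} f(k)·p_{n−k}(j−1)
p_1 = [1]  (j = 0)
p_2 = [1]  (j = 0)
p_3 = [3/5, 2/5]  (j = 0..1)
p_4 = [2/5, 3/5]  (j = 0..1)
p_5 = [0, 1]  (j = 0..1)
p_6 = [0, 21/25, 4/25]  (j = 0..2)
p_7 = [0, 17/25, 8/25]  (j = 0..2)
E[N_7] = Σ j·p_7(j) = 33/25;  E[N_7²] = Σ j²·p_7(j) = 49/25
Var[N_7] = 49/25 − (33/25)² = 136/625

136/625


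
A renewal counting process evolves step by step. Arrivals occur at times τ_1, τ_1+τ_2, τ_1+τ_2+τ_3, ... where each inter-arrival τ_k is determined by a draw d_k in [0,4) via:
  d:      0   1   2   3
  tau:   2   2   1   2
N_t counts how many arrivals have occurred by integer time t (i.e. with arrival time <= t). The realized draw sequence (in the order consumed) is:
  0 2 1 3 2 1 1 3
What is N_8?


draw d_1=0: τ_1=2, arrival time A_1=2
draw d_2=2: τ_2=1, arrival time A_2=3
draw d_3=1: τ_3=2, arrival time A_3=5
draw d_4=3: τ_4=2, arrival time A_4=7
draw d_5=2: τ_5=1, arrival time A_5=8
draw d_6=1: τ_6=2, arrival time A_6=10
draw d_7=1: τ_7=2, arrival time A_7=12
draw d_8=3: τ_8=2, arrival time A_8=14
N_t over t=0..8: 0:0 1:0 2:1 3:2 4:2 5:3 6:3 7:4 8:5

5


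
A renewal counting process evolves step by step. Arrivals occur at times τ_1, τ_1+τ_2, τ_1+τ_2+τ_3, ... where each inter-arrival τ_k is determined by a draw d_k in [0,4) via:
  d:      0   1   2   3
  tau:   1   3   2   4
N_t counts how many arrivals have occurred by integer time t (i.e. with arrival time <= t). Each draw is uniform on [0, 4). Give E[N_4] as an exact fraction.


369/256

Inter-arrival values over d=0..3: [1, 3, 2, 4]
Each d has probability 1/4, so the pmf of τ is: f(1) = 1/4, f(2) = 1/4, f(3) = 1/4, f(4) = 1/4
Renewal equation for m(n) = E[N_n]: condition on τ_1 = k (if k <= n, one arrival plus a fresh copy on the remaining n−k steps): m(n) = F(n) + Σ_{k<=n} f(k)·m(n−k), where F(n) = P(τ <= n) and m(0) = 0
m(1) = F(1) = 1/4
m(2) = F(2) + f(1)·m(1) = 1/2 + 1/4·1/4 = 9/16
m(3) = F(3) + f(1)·m(2) + f(2)·m(1) = 3/4 + 1/4·9/16 + 1/4·1/4 = 61/64
m(4) = F(4) + f(1)·m(3) + f(2)·m(2) + f(3)·m(1) = 1 + 1/4·61/64 + 1/4·9/16 + 1/4·1/4 = 369/256
E[N_4] = m(4) = 369/256


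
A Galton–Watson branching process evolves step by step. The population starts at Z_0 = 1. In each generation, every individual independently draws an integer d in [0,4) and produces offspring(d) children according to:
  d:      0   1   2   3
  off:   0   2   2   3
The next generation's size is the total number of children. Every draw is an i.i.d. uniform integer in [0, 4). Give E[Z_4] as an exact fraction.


2401/256

Outcome values over d=0..3: [0, 2, 2, 3]
Σy = 7, Σy² = 17, M = 4
μ = 7/4 = 7/4,  σ² = 17/4 − (7/4)² = 19/16
E[Z_0] = 1
E[Z_1] = 7/4·E[Z_0] = 7/4
E[Z_2] = 7/4·E[Z_1] = 49/16
E[Z_3] = 7/4·E[Z_2] = 343/64
E[Z_4] = 7/4·E[Z_3] = 2401/256


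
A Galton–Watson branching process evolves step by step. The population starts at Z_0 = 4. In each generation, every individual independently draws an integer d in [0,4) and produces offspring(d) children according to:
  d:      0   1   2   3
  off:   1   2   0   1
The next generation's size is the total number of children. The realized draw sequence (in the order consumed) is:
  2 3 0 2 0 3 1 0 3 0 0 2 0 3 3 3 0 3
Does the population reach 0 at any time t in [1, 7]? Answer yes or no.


gen 0: Z_0=4, draws=[2, 3, 0, 2], offspring=[0, 1, 1, 0], Z_1=2
gen 1: Z_1=2, draws=[0, 3], offspring=[1, 1], Z_2=2
gen 2: Z_2=2, draws=[1, 0], offspring=[2, 1], Z_3=3
gen 3: Z_3=3, draws=[3, 0, 0], offspring=[1, 1, 1], Z_4=3
gen 4: Z_4=3, draws=[2, 0, 3], offspring=[0, 1, 1], Z_5=2
gen 5: Z_5=2, draws=[3, 3], offspring=[1, 1], Z_6=2
gen 6: Z_6=2, draws=[0, 3], offspring=[1, 1], Z_7=2

no


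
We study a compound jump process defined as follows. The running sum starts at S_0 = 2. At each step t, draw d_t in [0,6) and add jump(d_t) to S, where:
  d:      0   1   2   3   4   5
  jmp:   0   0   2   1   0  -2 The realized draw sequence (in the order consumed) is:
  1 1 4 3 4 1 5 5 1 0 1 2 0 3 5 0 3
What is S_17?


t=0: S=2, d=1, jump=0, S_1=2
t=1: S=2, d=1, jump=0, S_2=2
t=2: S=2, d=4, jump=0, S_3=2
t=3: S=2, d=3, jump=1, S_4=3
t=4: S=3, d=4, jump=0, S_5=3
t=5: S=3, d=1, jump=0, S_6=3
t=6: S=3, d=5, jump=-2, S_7=1
t=7: S=1, d=5, jump=-2, S_8=-1
t=8: S=-1, d=1, jump=0, S_9=-1
t=9: S=-1, d=0, jump=0, S_10=-1
t=10: S=-1, d=1, jump=0, S_11=-1
t=11: S=-1, d=2, jump=2, S_12=1
t=12: S=1, d=0, jump=0, S_13=1
t=13: S=1, d=3, jump=1, S_14=2
t=14: S=2, d=5, jump=-2, S_15=0
t=15: S=0, d=0, jump=0, S_16=0
t=16: S=0, d=3, jump=1, S_17=1

1


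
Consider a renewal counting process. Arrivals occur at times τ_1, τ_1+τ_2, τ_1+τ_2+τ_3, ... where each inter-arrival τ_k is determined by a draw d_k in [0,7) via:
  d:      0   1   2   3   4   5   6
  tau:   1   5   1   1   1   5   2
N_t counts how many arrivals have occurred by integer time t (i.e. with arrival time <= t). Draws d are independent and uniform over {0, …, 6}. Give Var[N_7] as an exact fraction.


1322174447438/678223072849

Inter-arrival values over d=0..6: [1, 5, 1, 1, 1, 5, 2]
Each d has probability 1/7, so the pmf of τ is: f(1) = 4/7, f(2) = 1/7, f(5) = 2/7
Let p_n(j) = P(N_n = j), with p_0 = [1]. Condition on τ_1: p_n(0) = P(τ > n), and for j >= 1, p_n(j) = Σ_{k<=n} f(k)·p_{n−k}(j−1)
p_1 = [3/7, 4/7]  (j = 0..1)
p_2 = [2/7, 19/49, 16/49]  (j = 0..2)
p_3 = [2/7, 11/49, 104/343, 64/343]  (j = 0..3)
p_4 = [2/7, 10/49, 9/49, 528/2401, 256/2401]  (j = 0..4)
p_5 = [0, 24/49, 51/343, 356/2401, 2560/16807, 1024/16807]  (j = 0..5)
p_6 = [0, 8/49, 162/343, 267/2401, 1952/16807, 12032/117649, 4096/117649]  (j = 0..6)
p_7 = [0, 4/49, 94/343, 923/2401, 1424/16807, 10368/117649, 55296/823543, 16384/823543]  (j = 0..7)
E[N_7] = Σ j·p_7(j) = 2556831/823543;  E[N_7²] = Σ j²·p_7(j) = 9543593/823543
Var[N_7] = 9543593/823543 − (2556831/823543)² = 1322174447438/678223072849


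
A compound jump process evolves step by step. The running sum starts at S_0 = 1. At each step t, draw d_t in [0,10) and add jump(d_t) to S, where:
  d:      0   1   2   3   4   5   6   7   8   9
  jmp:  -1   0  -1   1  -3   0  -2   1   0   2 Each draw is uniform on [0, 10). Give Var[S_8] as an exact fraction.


402/25

Outcome values over d=0..9: [-1, 0, -1, 1, -3, 0, -2, 1, 0, 2]
Σy = -3, Σy² = 21, M = 10
μ = -3/10 = -3/10,  σ² = 21/10 − (-3/10)² = 201/100
Independent increments: Var[S_8] = 8·σ² = 8·(201/100) = 402/25


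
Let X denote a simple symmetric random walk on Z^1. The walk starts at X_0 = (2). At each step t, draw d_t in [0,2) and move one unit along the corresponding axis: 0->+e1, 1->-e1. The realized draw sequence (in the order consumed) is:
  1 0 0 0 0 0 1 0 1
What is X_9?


t=0: X=(2), d=1 → -e1, X_1=(1)
t=1: X=(1), d=0 → +e1, X_2=(2)
t=2: X=(2), d=0 → +e1, X_3=(3)
t=3: X=(3), d=0 → +e1, X_4=(4)
t=4: X=(4), d=0 → +e1, X_5=(5)
t=5: X=(5), d=0 → +e1, X_6=(6)
t=6: X=(6), d=1 → -e1, X_7=(5)
t=7: X=(5), d=0 → +e1, X_8=(6)
t=8: X=(6), d=1 → -e1, X_9=(5)

(5)


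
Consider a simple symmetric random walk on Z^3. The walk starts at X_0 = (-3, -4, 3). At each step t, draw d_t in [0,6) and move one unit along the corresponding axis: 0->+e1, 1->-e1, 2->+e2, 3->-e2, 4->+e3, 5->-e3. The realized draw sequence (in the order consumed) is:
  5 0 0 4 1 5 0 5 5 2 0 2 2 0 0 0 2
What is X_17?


(3, 0, 0)

t=0: X=(-3, -4, 3), d=5 → -e3, X_1=(-3, -4, 2)
t=1: X=(-3, -4, 2), d=0 → +e1, X_2=(-2, -4, 2)
t=2: X=(-2, -4, 2), d=0 → +e1, X_3=(-1, -4, 2)
t=3: X=(-1, -4, 2), d=4 → +e3, X_4=(-1, -4, 3)
t=4: X=(-1, -4, 3), d=1 → -e1, X_5=(-2, -4, 3)
t=5: X=(-2, -4, 3), d=5 → -e3, X_6=(-2, -4, 2)
t=6: X=(-2, -4, 2), d=0 → +e1, X_7=(-1, -4, 2)
t=7: X=(-1, -4, 2), d=5 → -e3, X_8=(-1, -4, 1)
t=8: X=(-1, -4, 1), d=5 → -e3, X_9=(-1, -4, 0)
t=9: X=(-1, -4, 0), d=2 → +e2, X_10=(-1, -3, 0)
t=10: X=(-1, -3, 0), d=0 → +e1, X_11=(0, -3, 0)
t=11: X=(0, -3, 0), d=2 → +e2, X_12=(0, -2, 0)
t=12: X=(0, -2, 0), d=2 → +e2, X_13=(0, -1, 0)
t=13: X=(0, -1, 0), d=0 → +e1, X_14=(1, -1, 0)
t=14: X=(1, -1, 0), d=0 → +e1, X_15=(2, -1, 0)
t=15: X=(2, -1, 0), d=0 → +e1, X_16=(3, -1, 0)
t=16: X=(3, -1, 0), d=2 → +e2, X_17=(3, 0, 0)


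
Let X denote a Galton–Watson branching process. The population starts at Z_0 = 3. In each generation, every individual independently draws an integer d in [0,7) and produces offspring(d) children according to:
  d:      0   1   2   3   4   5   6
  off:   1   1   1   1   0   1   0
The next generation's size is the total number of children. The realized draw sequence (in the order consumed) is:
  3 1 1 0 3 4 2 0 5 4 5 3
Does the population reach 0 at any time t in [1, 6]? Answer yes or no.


gen 0: Z_0=3, draws=[3, 1, 1], offspring=[1, 1, 1], Z_1=3
gen 1: Z_1=3, draws=[0, 3, 4], offspring=[1, 1, 0], Z_2=2
gen 2: Z_2=2, draws=[2, 0], offspring=[1, 1], Z_3=2
gen 3: Z_3=2, draws=[5, 4], offspring=[1, 0], Z_4=1
gen 4: Z_4=1, draws=[5], offspring=[1], Z_5=1
gen 5: Z_5=1, draws=[3], offspring=[1], Z_6=1

no


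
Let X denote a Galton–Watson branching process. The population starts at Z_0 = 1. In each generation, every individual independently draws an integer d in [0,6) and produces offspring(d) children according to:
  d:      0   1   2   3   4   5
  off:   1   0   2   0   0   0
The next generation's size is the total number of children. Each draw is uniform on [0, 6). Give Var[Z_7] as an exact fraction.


889/49152

Outcome values over d=0..5: [1, 0, 2, 0, 0, 0]
Σy = 3, Σy² = 5, M = 6
μ = 3/6 = 1/2,  σ² = 5/6 − (1/2)² = 7/12
V_0 = 0, E_0 = 1
V_1 = 7/12·E_0 + (1/2)²·V_0 = 7/12;  E_1 = 1/2
V_2 = 7/12·E_1 + (1/2)²·V_1 = 7/16;  E_2 = 1/4
V_3 = 7/12·E_2 + (1/2)²·V_2 = 49/192;  E_3 = 1/8
V_4 = 7/12·E_3 + (1/2)²·V_3 = 35/256;  E_4 = 1/16
V_5 = 7/12·E_4 + (1/2)²·V_4 = 217/3072;  E_5 = 1/32
V_6 = 7/12·E_5 + (1/2)²·V_5 = 147/4096;  E_6 = 1/64
V_7 = 7/12·E_6 + (1/2)²·V_6 = 889/49152;  E_7 = 1/128


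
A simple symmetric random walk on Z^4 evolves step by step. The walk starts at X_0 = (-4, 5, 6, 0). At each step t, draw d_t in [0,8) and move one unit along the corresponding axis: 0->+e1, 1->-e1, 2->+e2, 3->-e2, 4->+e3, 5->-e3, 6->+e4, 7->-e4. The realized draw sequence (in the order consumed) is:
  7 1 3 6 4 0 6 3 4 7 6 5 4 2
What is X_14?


t=0: X=(-4, 5, 6, 0), d=7 → -e4, X_1=(-4, 5, 6, -1)
t=1: X=(-4, 5, 6, -1), d=1 → -e1, X_2=(-5, 5, 6, -1)
t=2: X=(-5, 5, 6, -1), d=3 → -e2, X_3=(-5, 4, 6, -1)
t=3: X=(-5, 4, 6, -1), d=6 → +e4, X_4=(-5, 4, 6, 0)
t=4: X=(-5, 4, 6, 0), d=4 → +e3, X_5=(-5, 4, 7, 0)
t=5: X=(-5, 4, 7, 0), d=0 → +e1, X_6=(-4, 4, 7, 0)
t=6: X=(-4, 4, 7, 0), d=6 → +e4, X_7=(-4, 4, 7, 1)
t=7: X=(-4, 4, 7, 1), d=3 → -e2, X_8=(-4, 3, 7, 1)
t=8: X=(-4, 3, 7, 1), d=4 → +e3, X_9=(-4, 3, 8, 1)
t=9: X=(-4, 3, 8, 1), d=7 → -e4, X_10=(-4, 3, 8, 0)
t=10: X=(-4, 3, 8, 0), d=6 → +e4, X_11=(-4, 3, 8, 1)
t=11: X=(-4, 3, 8, 1), d=5 → -e3, X_12=(-4, 3, 7, 1)
t=12: X=(-4, 3, 7, 1), d=4 → +e3, X_13=(-4, 3, 8, 1)
t=13: X=(-4, 3, 8, 1), d=2 → +e2, X_14=(-4, 4, 8, 1)

(-4, 4, 8, 1)


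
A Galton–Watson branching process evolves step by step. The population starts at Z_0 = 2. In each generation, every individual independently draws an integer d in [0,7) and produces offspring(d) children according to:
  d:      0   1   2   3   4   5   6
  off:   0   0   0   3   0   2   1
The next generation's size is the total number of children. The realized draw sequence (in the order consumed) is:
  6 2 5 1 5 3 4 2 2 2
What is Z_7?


gen 0: Z_0=2, draws=[6, 2], offspring=[1, 0], Z_1=1
gen 1: Z_1=1, draws=[5], offspring=[2], Z_2=2
gen 2: Z_2=2, draws=[1, 5], offspring=[0, 2], Z_3=2
gen 3: Z_3=2, draws=[3, 4], offspring=[3, 0], Z_4=3
gen 4: Z_4=3, draws=[2, 2, 2], offspring=[0, 0, 0], Z_5=0
gen 5: Z_5=0, draws=[], offspring=[], Z_6=0
gen 6: Z_6=0, draws=[], offspring=[], Z_7=0

0


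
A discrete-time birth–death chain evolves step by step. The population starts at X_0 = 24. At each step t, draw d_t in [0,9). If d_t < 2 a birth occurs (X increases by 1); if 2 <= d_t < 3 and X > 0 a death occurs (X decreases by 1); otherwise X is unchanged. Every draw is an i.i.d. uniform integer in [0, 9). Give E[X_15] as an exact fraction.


77/3

X can drop by at most 1 per step and X_0 = 24 > T = 15, so X_t >= 24 − t >= 9 > 0 for every t <= 15: the floor at 0 (the 'and X > 0' condition) never binds. Hence X_15 = X_0 + Σ_{t<15} Y_t with i.i.d. increments Y_t = y(d_t) ∈ {+1, −1, 0}.
Outcome values over d=0..8: [1, 1, -1, 0, 0, 0, 0, 0, 0]
Σy = 1, Σy² = 3, M = 9
μ = 1/9 = 1/9,  σ² = 3/9 − (1/9)² = 26/81
E[X_15] = 24 + 15·(1/9) = 77/3


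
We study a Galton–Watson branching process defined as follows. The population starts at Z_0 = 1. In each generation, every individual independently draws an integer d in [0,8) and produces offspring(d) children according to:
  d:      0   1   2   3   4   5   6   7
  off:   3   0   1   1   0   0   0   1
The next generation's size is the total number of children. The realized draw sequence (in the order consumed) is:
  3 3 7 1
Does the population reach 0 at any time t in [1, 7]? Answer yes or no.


gen 0: Z_0=1, draws=[3], offspring=[1], Z_1=1
gen 1: Z_1=1, draws=[3], offspring=[1], Z_2=1
gen 2: Z_2=1, draws=[7], offspring=[1], Z_3=1
gen 3: Z_3=1, draws=[1], offspring=[0], Z_4=0
gen 4: Z_4=0, draws=[], offspring=[], Z_5=0
gen 5: Z_5=0, draws=[], offspring=[], Z_6=0
gen 6: Z_6=0, draws=[], offspring=[], Z_7=0

yes


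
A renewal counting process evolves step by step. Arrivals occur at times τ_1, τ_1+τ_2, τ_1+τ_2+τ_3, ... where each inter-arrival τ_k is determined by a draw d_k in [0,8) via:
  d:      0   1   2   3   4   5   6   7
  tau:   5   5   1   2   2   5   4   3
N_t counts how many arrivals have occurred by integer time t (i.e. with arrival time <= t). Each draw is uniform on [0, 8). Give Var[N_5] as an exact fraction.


Inter-arrival values over d=0..7: [5, 5, 1, 2, 2, 5, 4, 3]
Each d has probability 1/8, so the pmf of τ is: f(1) = 1/8, f(2) = 1/4, f(3) = 1/8, f(4) = 1/8, f(5) = 3/8
Let p_n(j) = P(N_n = j), with p_0 = [1]. Condition on τ_1: p_n(0) = P(τ > n), and for j >= 1, p_n(j) = Σ_{k<=n} f(k)·p_{n−k}(j−1)
p_1 = [7/8, 1/8]  (j = 0..1)
p_2 = [5/8, 23/64, 1/64]  (j = 0..2)
p_3 = [1/2, 27/64, 39/512, 1/512]  (j = 0..3)
p_4 = [3/8, 29/64, 81/512, 55/4096, 1/4096]  (j = 0..4)
p_5 = [0, 47/64, 57/256, 167/4096, 71/32768, 1/32768]  (j = 0..5)
E[N_5] = Σ j·p_5(j) = 42953/32768;  E[N_5²] = Σ j²·p_5(j) = 66433/32768
Var[N_5] = 66433/32768 − (42953/32768)² = 331916335/1073741824

331916335/1073741824


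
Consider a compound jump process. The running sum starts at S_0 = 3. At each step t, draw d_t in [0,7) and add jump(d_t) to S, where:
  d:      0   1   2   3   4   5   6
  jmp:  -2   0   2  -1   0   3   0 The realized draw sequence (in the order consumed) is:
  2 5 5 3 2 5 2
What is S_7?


t=0: S=3, d=2, jump=2, S_1=5
t=1: S=5, d=5, jump=3, S_2=8
t=2: S=8, d=5, jump=3, S_3=11
t=3: S=11, d=3, jump=-1, S_4=10
t=4: S=10, d=2, jump=2, S_5=12
t=5: S=12, d=5, jump=3, S_6=15
t=6: S=15, d=2, jump=2, S_7=17

17


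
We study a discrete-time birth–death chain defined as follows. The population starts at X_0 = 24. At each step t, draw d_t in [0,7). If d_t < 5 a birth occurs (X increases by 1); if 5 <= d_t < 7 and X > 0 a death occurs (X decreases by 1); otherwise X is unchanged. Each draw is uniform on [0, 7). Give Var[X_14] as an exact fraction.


X can drop by at most 1 per step and X_0 = 24 > T = 14, so X_t >= 24 − t >= 10 > 0 for every t <= 14: the floor at 0 (the 'and X > 0' condition) never binds. Hence X_14 = X_0 + Σ_{t<14} Y_t with i.i.d. increments Y_t = y(d_t) ∈ {+1, −1, 0}.
Outcome values over d=0..6: [1, 1, 1, 1, 1, -1, -1]
Σy = 3, Σy² = 7, M = 7
μ = 3/7 = 3/7,  σ² = 7/7 − (3/7)² = 40/49
Independent increments: Var[X_14] = 14·σ² = 14·(40/49) = 80/7

80/7


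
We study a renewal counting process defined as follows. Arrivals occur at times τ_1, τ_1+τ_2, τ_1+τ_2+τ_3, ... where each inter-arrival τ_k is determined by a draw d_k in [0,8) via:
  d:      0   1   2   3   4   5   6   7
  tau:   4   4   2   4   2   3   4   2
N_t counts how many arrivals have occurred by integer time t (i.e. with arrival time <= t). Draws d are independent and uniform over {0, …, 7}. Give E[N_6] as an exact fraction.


Inter-arrival values over d=0..7: [4, 4, 2, 4, 2, 3, 4, 2]
Each d has probability 1/8, so the pmf of τ is: f(2) = 3/8, f(3) = 1/8, f(4) = 1/2
Renewal equation for m(n) = E[N_n]: condition on τ_1 = k (if k <= n, one arrival plus a fresh copy on the remaining n−k steps): m(n) = F(n) + Σ_{k<=n} f(k)·m(n−k), where F(n) = P(τ <= n) and m(0) = 0
m(1) = F(1) = 0
m(2) = F(2) = 3/8
m(3) = F(3) = 1/2
m(4) = F(4) + f(2)·m(2) = 1 + 3/8·3/8 = 73/64
m(5) = F(5) + f(2)·m(3) + f(3)·m(2) = 1 + 3/8·1/2 + 1/8·3/8 = 79/64
m(6) = F(6) + f(2)·m(4) + f(3)·m(3) + f(4)·m(2) = 1 + 3/8·73/64 + 1/8·1/2 + 1/2·3/8 = 859/512
E[N_6] = m(6) = 859/512

859/512


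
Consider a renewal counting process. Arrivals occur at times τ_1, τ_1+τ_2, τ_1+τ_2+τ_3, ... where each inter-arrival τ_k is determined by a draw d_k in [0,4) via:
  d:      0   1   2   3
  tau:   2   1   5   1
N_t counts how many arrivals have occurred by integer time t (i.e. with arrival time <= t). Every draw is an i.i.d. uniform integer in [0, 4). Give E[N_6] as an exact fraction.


Inter-arrival values over d=0..3: [2, 1, 5, 1]
Each d has probability 1/4, so the pmf of τ is: f(1) = 1/2, f(2) = 1/4, f(5) = 1/4
Renewal equation for m(n) = E[N_n]: condition on τ_1 = k (if k <= n, one arrival plus a fresh copy on the remaining n−k steps): m(n) = F(n) + Σ_{k<=n} f(k)·m(n−k), where F(n) = P(τ <= n) and m(0) = 0
m(1) = F(1) = 1/2
m(2) = F(2) + f(1)·m(1) = 3/4 + 1/2·1/2 = 1
m(3) = F(3) + f(1)·m(2) + f(2)·m(1) = 3/4 + 1/2·1 + 1/4·1/2 = 11/8
m(4) = F(4) + f(1)·m(3) + f(2)·m(2) = 3/4 + 1/2·11/8 + 1/4·1 = 27/16
m(5) = F(5) + f(1)·m(4) + f(2)·m(3) = 1 + 1/2·27/16 + 1/4·11/8 = 35/16
m(6) = F(6) + f(1)·m(5) + f(2)·m(4) + f(5)·m(1) = 1 + 1/2·35/16 + 1/4·27/16 + 1/4·1/2 = 169/64
E[N_6] = m(6) = 169/64

169/64


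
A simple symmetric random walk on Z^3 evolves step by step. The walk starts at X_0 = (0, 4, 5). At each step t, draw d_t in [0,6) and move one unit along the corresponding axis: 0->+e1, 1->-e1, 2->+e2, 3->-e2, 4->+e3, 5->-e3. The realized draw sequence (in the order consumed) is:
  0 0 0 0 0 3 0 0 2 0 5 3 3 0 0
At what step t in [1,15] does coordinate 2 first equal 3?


6

t=0: X=(0, 4, 5), d=0 → +e1, X_1=(1, 4, 5)
t=1: X=(1, 4, 5), d=0 → +e1, X_2=(2, 4, 5)
t=2: X=(2, 4, 5), d=0 → +e1, X_3=(3, 4, 5)
t=3: X=(3, 4, 5), d=0 → +e1, X_4=(4, 4, 5)
t=4: X=(4, 4, 5), d=0 → +e1, X_5=(5, 4, 5)
t=5: X=(5, 4, 5), d=3 → -e2, X_6=(5, 3, 5)
t=6: X=(5, 3, 5), d=0 → +e1, X_7=(6, 3, 5)
t=7: X=(6, 3, 5), d=0 → +e1, X_8=(7, 3, 5)
t=8: X=(7, 3, 5), d=2 → +e2, X_9=(7, 4, 5)
t=9: X=(7, 4, 5), d=0 → +e1, X_10=(8, 4, 5)
t=10: X=(8, 4, 5), d=5 → -e3, X_11=(8, 4, 4)
t=11: X=(8, 4, 4), d=3 → -e2, X_12=(8, 3, 4)
t=12: X=(8, 3, 4), d=3 → -e2, X_13=(8, 2, 4)
t=13: X=(8, 2, 4), d=0 → +e1, X_14=(9, 2, 4)
t=14: X=(9, 2, 4), d=0 → +e1, X_15=(10, 2, 4)


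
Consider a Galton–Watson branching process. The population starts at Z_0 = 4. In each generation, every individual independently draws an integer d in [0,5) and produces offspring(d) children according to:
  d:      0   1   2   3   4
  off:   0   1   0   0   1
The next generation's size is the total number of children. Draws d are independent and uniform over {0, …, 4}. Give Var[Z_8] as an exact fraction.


Outcome values over d=0..4: [0, 1, 0, 0, 1]
Σy = 2, Σy² = 2, M = 5
μ = 2/5 = 2/5,  σ² = 2/5 − (2/5)² = 6/25
V_0 = 0, E_0 = 4
V_1 = 6/25·E_0 + (2/5)²·V_0 = 24/25;  E_1 = 8/5
V_2 = 6/25·E_1 + (2/5)²·V_1 = 336/625;  E_2 = 16/25
V_3 = 6/25·E_2 + (2/5)²·V_2 = 3744/15625;  E_3 = 32/125
V_4 = 6/25·E_3 + (2/5)²·V_3 = 38976/390625;  E_4 = 64/625
V_5 = 6/25·E_4 + (2/5)²·V_4 = 395904/9765625;  E_5 = 128/3125
V_6 = 6/25·E_5 + (2/5)²·V_5 = 3983616/244140625;  E_6 = 256/15625
V_7 = 6/25·E_6 + (2/5)²·V_6 = 39934464/6103515625;  E_7 = 512/78125
V_8 = 6/25·E_7 + (2/5)²·V_7 = 399737856/152587890625;  E_8 = 1024/390625

399737856/152587890625


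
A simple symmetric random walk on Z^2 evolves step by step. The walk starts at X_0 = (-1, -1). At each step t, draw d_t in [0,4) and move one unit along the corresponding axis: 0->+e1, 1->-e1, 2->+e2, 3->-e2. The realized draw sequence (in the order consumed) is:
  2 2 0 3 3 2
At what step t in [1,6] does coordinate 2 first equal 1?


2

t=0: X=(-1, -1), d=2 → +e2, X_1=(-1, 0)
t=1: X=(-1, 0), d=2 → +e2, X_2=(-1, 1)
t=2: X=(-1, 1), d=0 → +e1, X_3=(0, 1)
t=3: X=(0, 1), d=3 → -e2, X_4=(0, 0)
t=4: X=(0, 0), d=3 → -e2, X_5=(0, -1)
t=5: X=(0, -1), d=2 → +e2, X_6=(0, 0)


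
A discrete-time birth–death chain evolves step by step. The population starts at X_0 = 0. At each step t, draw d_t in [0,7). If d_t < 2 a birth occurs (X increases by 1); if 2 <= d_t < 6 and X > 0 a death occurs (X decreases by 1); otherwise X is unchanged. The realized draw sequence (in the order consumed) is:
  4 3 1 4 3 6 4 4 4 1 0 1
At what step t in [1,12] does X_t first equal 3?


12

t=0: X=0, d=4 → hold, X_1=0
t=1: X=0, d=3 → hold, X_2=0
t=2: X=0, d=1 → birth, X_3=1
t=3: X=1, d=4 → death, X_4=0
t=4: X=0, d=3 → hold, X_5=0
t=5: X=0, d=6 → hold, X_6=0
t=6: X=0, d=4 → hold, X_7=0
t=7: X=0, d=4 → hold, X_8=0
t=8: X=0, d=4 → hold, X_9=0
t=9: X=0, d=1 → birth, X_10=1
t=10: X=1, d=0 → birth, X_11=2
t=11: X=2, d=1 → birth, X_12=3


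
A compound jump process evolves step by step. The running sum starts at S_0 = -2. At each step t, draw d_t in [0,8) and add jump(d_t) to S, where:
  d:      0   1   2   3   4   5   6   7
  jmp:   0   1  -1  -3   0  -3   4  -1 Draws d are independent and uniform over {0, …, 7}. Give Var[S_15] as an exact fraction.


4305/64

Outcome values over d=0..7: [0, 1, -1, -3, 0, -3, 4, -1]
Σy = -3, Σy² = 37, M = 8
μ = -3/8 = -3/8,  σ² = 37/8 − (-3/8)² = 287/64
Independent increments: Var[S_15] = 15·σ² = 15·(287/64) = 4305/64


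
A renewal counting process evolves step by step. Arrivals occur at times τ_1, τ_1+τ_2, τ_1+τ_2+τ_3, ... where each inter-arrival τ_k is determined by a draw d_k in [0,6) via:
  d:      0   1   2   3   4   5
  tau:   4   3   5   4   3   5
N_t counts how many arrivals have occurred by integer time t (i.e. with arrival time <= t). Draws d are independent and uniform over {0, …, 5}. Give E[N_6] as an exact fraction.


Inter-arrival values over d=0..5: [4, 3, 5, 4, 3, 5]
Each d has probability 1/6, so the pmf of τ is: f(3) = 1/3, f(4) = 1/3, f(5) = 1/3
Renewal equation for m(n) = E[N_n]: condition on τ_1 = k (if k <= n, one arrival plus a fresh copy on the remaining n−k steps): m(n) = F(n) + Σ_{k<=n} f(k)·m(n−k), where F(n) = P(τ <= n) and m(0) = 0
m(1) = F(1) = 0
m(2) = F(2) = 0
m(3) = F(3) = 1/3
m(4) = F(4) = 2/3
m(5) = F(5) = 1
m(6) = F(6) + f(3)·m(3) = 1 + 1/3·1/3 = 10/9
E[N_6] = m(6) = 10/9

10/9


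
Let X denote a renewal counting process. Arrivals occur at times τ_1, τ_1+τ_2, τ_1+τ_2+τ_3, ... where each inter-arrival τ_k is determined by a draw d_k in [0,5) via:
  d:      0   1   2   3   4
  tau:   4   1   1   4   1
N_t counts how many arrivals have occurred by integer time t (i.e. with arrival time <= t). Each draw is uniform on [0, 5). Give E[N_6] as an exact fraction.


42844/15625

Inter-arrival values over d=0..4: [4, 1, 1, 4, 1]
Each d has probability 1/5, so the pmf of τ is: f(1) = 3/5, f(4) = 2/5
Renewal equation for m(n) = E[N_n]: condition on τ_1 = k (if k <= n, one arrival plus a fresh copy on the remaining n−k steps): m(n) = F(n) + Σ_{k<=n} f(k)·m(n−k), where F(n) = P(τ <= n) and m(0) = 0
m(1) = F(1) = 3/5
m(2) = F(2) + f(1)·m(1) = 3/5 + 3/5·3/5 = 24/25
m(3) = F(3) + f(1)·m(2) = 3/5 + 3/5·24/25 = 147/125
m(4) = F(4) + f(1)·m(3) = 1 + 3/5·147/125 = 1066/625
m(5) = F(5) + f(1)·m(4) + f(4)·m(1) = 1 + 3/5·1066/625 + 2/5·3/5 = 7073/3125
m(6) = F(6) + f(1)·m(5) + f(4)·m(2) = 1 + 3/5·7073/3125 + 2/5·24/25 = 42844/15625
E[N_6] = m(6) = 42844/15625


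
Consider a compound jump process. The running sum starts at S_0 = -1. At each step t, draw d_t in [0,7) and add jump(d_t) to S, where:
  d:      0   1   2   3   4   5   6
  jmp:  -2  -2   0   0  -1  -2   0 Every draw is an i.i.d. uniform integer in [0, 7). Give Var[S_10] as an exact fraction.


Outcome values over d=0..6: [-2, -2, 0, 0, -1, -2, 0]
Σy = -7, Σy² = 13, M = 7
μ = -7/7 = -1,  σ² = 13/7 − (-1)² = 6/7
Independent increments: Var[S_10] = 10·σ² = 10·(6/7) = 60/7

60/7


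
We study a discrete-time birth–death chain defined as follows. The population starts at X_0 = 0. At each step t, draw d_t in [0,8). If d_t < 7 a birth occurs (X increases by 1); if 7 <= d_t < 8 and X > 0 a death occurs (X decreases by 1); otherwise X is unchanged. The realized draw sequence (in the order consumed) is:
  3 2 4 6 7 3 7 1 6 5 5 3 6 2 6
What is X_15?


t=0: X=0, d=3 → birth, X_1=1
t=1: X=1, d=2 → birth, X_2=2
t=2: X=2, d=4 → birth, X_3=3
t=3: X=3, d=6 → birth, X_4=4
t=4: X=4, d=7 → death, X_5=3
t=5: X=3, d=3 → birth, X_6=4
t=6: X=4, d=7 → death, X_7=3
t=7: X=3, d=1 → birth, X_8=4
t=8: X=4, d=6 → birth, X_9=5
t=9: X=5, d=5 → birth, X_10=6
t=10: X=6, d=5 → birth, X_11=7
t=11: X=7, d=3 → birth, X_12=8
t=12: X=8, d=6 → birth, X_13=9
t=13: X=9, d=2 → birth, X_14=10
t=14: X=10, d=6 → birth, X_15=11

11


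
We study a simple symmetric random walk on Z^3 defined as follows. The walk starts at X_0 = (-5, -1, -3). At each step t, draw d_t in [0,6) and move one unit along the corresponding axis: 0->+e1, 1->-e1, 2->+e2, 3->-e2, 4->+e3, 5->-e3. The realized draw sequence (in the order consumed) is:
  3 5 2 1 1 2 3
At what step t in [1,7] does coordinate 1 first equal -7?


5

t=0: X=(-5, -1, -3), d=3 → -e2, X_1=(-5, -2, -3)
t=1: X=(-5, -2, -3), d=5 → -e3, X_2=(-5, -2, -4)
t=2: X=(-5, -2, -4), d=2 → +e2, X_3=(-5, -1, -4)
t=3: X=(-5, -1, -4), d=1 → -e1, X_4=(-6, -1, -4)
t=4: X=(-6, -1, -4), d=1 → -e1, X_5=(-7, -1, -4)
t=5: X=(-7, -1, -4), d=2 → +e2, X_6=(-7, 0, -4)
t=6: X=(-7, 0, -4), d=3 → -e2, X_7=(-7, -1, -4)


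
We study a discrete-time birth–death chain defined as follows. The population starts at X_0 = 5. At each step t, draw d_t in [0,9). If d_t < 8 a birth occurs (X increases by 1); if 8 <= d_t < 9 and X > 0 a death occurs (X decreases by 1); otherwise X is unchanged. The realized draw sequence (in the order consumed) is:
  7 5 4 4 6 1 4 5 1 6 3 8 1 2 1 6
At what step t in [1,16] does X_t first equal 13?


t=0: X=5, d=7 → birth, X_1=6
t=1: X=6, d=5 → birth, X_2=7
t=2: X=7, d=4 → birth, X_3=8
t=3: X=8, d=4 → birth, X_4=9
t=4: X=9, d=6 → birth, X_5=10
t=5: X=10, d=1 → birth, X_6=11
t=6: X=11, d=4 → birth, X_7=12
t=7: X=12, d=5 → birth, X_8=13
t=8: X=13, d=1 → birth, X_9=14
t=9: X=14, d=6 → birth, X_10=15
t=10: X=15, d=3 → birth, X_11=16
t=11: X=16, d=8 → death, X_12=15
t=12: X=15, d=1 → birth, X_13=16
t=13: X=16, d=2 → birth, X_14=17
t=14: X=17, d=1 → birth, X_15=18
t=15: X=18, d=6 → birth, X_16=19

8


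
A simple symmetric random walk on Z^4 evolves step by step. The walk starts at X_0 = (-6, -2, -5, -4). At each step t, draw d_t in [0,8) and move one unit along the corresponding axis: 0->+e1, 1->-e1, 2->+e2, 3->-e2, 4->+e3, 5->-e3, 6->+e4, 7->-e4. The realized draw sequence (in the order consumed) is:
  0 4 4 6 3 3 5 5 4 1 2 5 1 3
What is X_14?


(-7, -4, -5, -3)

t=0: X=(-6, -2, -5, -4), d=0 → +e1, X_1=(-5, -2, -5, -4)
t=1: X=(-5, -2, -5, -4), d=4 → +e3, X_2=(-5, -2, -4, -4)
t=2: X=(-5, -2, -4, -4), d=4 → +e3, X_3=(-5, -2, -3, -4)
t=3: X=(-5, -2, -3, -4), d=6 → +e4, X_4=(-5, -2, -3, -3)
t=4: X=(-5, -2, -3, -3), d=3 → -e2, X_5=(-5, -3, -3, -3)
t=5: X=(-5, -3, -3, -3), d=3 → -e2, X_6=(-5, -4, -3, -3)
t=6: X=(-5, -4, -3, -3), d=5 → -e3, X_7=(-5, -4, -4, -3)
t=7: X=(-5, -4, -4, -3), d=5 → -e3, X_8=(-5, -4, -5, -3)
t=8: X=(-5, -4, -5, -3), d=4 → +e3, X_9=(-5, -4, -4, -3)
t=9: X=(-5, -4, -4, -3), d=1 → -e1, X_10=(-6, -4, -4, -3)
t=10: X=(-6, -4, -4, -3), d=2 → +e2, X_11=(-6, -3, -4, -3)
t=11: X=(-6, -3, -4, -3), d=5 → -e3, X_12=(-6, -3, -5, -3)
t=12: X=(-6, -3, -5, -3), d=1 → -e1, X_13=(-7, -3, -5, -3)
t=13: X=(-7, -3, -5, -3), d=3 → -e2, X_14=(-7, -4, -5, -3)


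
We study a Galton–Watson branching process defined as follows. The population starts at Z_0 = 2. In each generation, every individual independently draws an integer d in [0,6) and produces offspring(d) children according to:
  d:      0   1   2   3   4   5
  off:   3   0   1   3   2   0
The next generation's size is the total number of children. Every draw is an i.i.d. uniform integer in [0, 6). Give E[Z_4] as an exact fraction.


81/8

Outcome values over d=0..5: [3, 0, 1, 3, 2, 0]
Σy = 9, Σy² = 23, M = 6
μ = 9/6 = 3/2,  σ² = 23/6 − (3/2)² = 19/12
E[Z_0] = 2
E[Z_1] = 3/2·E[Z_0] = 3
E[Z_2] = 3/2·E[Z_1] = 9/2
E[Z_3] = 3/2·E[Z_2] = 27/4
E[Z_4] = 3/2·E[Z_3] = 81/8


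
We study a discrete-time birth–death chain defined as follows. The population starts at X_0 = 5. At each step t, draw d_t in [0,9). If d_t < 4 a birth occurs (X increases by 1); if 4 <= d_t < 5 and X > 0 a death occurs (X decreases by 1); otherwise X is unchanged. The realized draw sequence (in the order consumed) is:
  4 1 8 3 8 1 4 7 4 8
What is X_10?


5

t=0: X=5, d=4 → death, X_1=4
t=1: X=4, d=1 → birth, X_2=5
t=2: X=5, d=8 → hold, X_3=5
t=3: X=5, d=3 → birth, X_4=6
t=4: X=6, d=8 → hold, X_5=6
t=5: X=6, d=1 → birth, X_6=7
t=6: X=7, d=4 → death, X_7=6
t=7: X=6, d=7 → hold, X_8=6
t=8: X=6, d=4 → death, X_9=5
t=9: X=5, d=8 → hold, X_10=5


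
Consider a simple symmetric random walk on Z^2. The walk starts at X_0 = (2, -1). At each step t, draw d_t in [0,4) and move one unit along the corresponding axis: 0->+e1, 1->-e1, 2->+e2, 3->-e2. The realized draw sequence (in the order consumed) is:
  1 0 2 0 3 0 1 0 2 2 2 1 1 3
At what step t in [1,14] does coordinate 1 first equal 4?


t=0: X=(2, -1), d=1 → -e1, X_1=(1, -1)
t=1: X=(1, -1), d=0 → +e1, X_2=(2, -1)
t=2: X=(2, -1), d=2 → +e2, X_3=(2, 0)
t=3: X=(2, 0), d=0 → +e1, X_4=(3, 0)
t=4: X=(3, 0), d=3 → -e2, X_5=(3, -1)
t=5: X=(3, -1), d=0 → +e1, X_6=(4, -1)
t=6: X=(4, -1), d=1 → -e1, X_7=(3, -1)
t=7: X=(3, -1), d=0 → +e1, X_8=(4, -1)
t=8: X=(4, -1), d=2 → +e2, X_9=(4, 0)
t=9: X=(4, 0), d=2 → +e2, X_10=(4, 1)
t=10: X=(4, 1), d=2 → +e2, X_11=(4, 2)
t=11: X=(4, 2), d=1 → -e1, X_12=(3, 2)
t=12: X=(3, 2), d=1 → -e1, X_13=(2, 2)
t=13: X=(2, 2), d=3 → -e2, X_14=(2, 1)

6


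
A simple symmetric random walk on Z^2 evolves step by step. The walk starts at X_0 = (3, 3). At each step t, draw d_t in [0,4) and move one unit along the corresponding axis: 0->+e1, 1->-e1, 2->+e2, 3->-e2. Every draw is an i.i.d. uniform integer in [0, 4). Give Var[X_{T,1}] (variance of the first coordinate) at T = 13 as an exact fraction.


Outcome values over d=0..3: [1, -1, 0, 0]
Σy = 0, Σy² = 2, M = 4
μ = 0/4 = 0,  σ² = 2/4 − (0)² = 1/2
Independent increments: Var[X_13] = 13·σ² = 13·(1/2) = 13/2

13/2


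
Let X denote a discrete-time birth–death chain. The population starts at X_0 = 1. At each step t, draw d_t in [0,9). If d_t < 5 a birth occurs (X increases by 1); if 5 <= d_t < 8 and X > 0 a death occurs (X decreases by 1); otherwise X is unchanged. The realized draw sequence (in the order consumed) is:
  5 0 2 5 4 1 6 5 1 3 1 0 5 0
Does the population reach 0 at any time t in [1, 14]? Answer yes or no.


yes

t=0: X=1, d=5 → death, X_1=0
t=1: X=0, d=0 → birth, X_2=1
t=2: X=1, d=2 → birth, X_3=2
t=3: X=2, d=5 → death, X_4=1
t=4: X=1, d=4 → birth, X_5=2
t=5: X=2, d=1 → birth, X_6=3
t=6: X=3, d=6 → death, X_7=2
t=7: X=2, d=5 → death, X_8=1
t=8: X=1, d=1 → birth, X_9=2
t=9: X=2, d=3 → birth, X_10=3
t=10: X=3, d=1 → birth, X_11=4
t=11: X=4, d=0 → birth, X_12=5
t=12: X=5, d=5 → death, X_13=4
t=13: X=4, d=0 → birth, X_14=5


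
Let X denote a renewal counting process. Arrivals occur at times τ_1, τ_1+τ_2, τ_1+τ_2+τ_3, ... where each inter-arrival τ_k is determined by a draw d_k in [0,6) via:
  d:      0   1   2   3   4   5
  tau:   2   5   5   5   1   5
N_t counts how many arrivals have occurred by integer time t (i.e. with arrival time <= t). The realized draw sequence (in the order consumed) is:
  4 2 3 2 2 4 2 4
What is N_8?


2

draw d_1=4: τ_1=1, arrival time A_1=1
draw d_2=2: τ_2=5, arrival time A_2=6
draw d_3=3: τ_3=5, arrival time A_3=11
draw d_4=2: τ_4=5, arrival time A_4=16
draw d_5=2: τ_5=5, arrival time A_5=21
draw d_6=4: τ_6=1, arrival time A_6=22
draw d_7=2: τ_7=5, arrival time A_7=27
draw d_8=4: τ_8=1, arrival time A_8=28
N_t over t=0..8: 0:0 1:1 2:1 3:1 4:1 5:1 6:2 7:2 8:2


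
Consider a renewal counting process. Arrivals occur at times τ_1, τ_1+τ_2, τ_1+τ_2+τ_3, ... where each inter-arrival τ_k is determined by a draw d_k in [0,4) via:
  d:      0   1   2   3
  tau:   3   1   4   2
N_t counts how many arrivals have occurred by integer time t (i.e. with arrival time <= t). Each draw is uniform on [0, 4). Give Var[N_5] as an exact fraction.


Inter-arrival values over d=0..3: [3, 1, 4, 2]
Each d has probability 1/4, so the pmf of τ is: f(1) = 1/4, f(2) = 1/4, f(3) = 1/4, f(4) = 1/4
Let p_n(j) = P(N_n = j), with p_0 = [1]. Condition on τ_1: p_n(0) = P(τ > n), and for j >= 1, p_n(j) = Σ_{k<=n} f(k)·p_{n−k}(j−1)
p_1 = [3/4, 1/4]  (j = 0..1)
p_2 = [1/2, 7/16, 1/16]  (j = 0..2)
p_3 = [1/4, 9/16, 11/64, 1/64]  (j = 0..3)
p_4 = [0, 5/8, 5/16, 15/256, 1/256]  (j = 0..4)
p_5 = [0, 3/8, 15/32, 35/256, 19/1024, 1/1024]  (j = 0..5)
E[N_5] = Σ j·p_5(j) = 1845/1024;  E[N_5²] = Σ j²·p_5(j) = 3893/1024
Var[N_5] = 3893/1024 − (1845/1024)² = 582407/1048576

582407/1048576


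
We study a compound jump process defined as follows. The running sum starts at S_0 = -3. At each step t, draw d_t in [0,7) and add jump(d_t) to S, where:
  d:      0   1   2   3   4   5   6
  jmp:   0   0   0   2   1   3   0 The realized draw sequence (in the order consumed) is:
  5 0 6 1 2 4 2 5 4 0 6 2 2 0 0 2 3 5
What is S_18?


10

t=0: S=-3, d=5, jump=3, S_1=0
t=1: S=0, d=0, jump=0, S_2=0
t=2: S=0, d=6, jump=0, S_3=0
t=3: S=0, d=1, jump=0, S_4=0
t=4: S=0, d=2, jump=0, S_5=0
t=5: S=0, d=4, jump=1, S_6=1
t=6: S=1, d=2, jump=0, S_7=1
t=7: S=1, d=5, jump=3, S_8=4
t=8: S=4, d=4, jump=1, S_9=5
t=9: S=5, d=0, jump=0, S_10=5
t=10: S=5, d=6, jump=0, S_11=5
t=11: S=5, d=2, jump=0, S_12=5
t=12: S=5, d=2, jump=0, S_13=5
t=13: S=5, d=0, jump=0, S_14=5
t=14: S=5, d=0, jump=0, S_15=5
t=15: S=5, d=2, jump=0, S_16=5
t=16: S=5, d=3, jump=2, S_17=7
t=17: S=7, d=5, jump=3, S_18=10


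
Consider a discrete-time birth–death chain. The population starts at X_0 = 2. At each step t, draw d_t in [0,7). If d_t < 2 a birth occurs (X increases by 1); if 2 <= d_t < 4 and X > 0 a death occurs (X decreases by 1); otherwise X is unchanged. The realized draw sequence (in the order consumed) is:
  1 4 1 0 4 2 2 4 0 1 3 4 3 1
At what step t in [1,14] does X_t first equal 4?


t=0: X=2, d=1 → birth, X_1=3
t=1: X=3, d=4 → hold, X_2=3
t=2: X=3, d=1 → birth, X_3=4
t=3: X=4, d=0 → birth, X_4=5
t=4: X=5, d=4 → hold, X_5=5
t=5: X=5, d=2 → death, X_6=4
t=6: X=4, d=2 → death, X_7=3
t=7: X=3, d=4 → hold, X_8=3
t=8: X=3, d=0 → birth, X_9=4
t=9: X=4, d=1 → birth, X_10=5
t=10: X=5, d=3 → death, X_11=4
t=11: X=4, d=4 → hold, X_12=4
t=12: X=4, d=3 → death, X_13=3
t=13: X=3, d=1 → birth, X_14=4

3
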